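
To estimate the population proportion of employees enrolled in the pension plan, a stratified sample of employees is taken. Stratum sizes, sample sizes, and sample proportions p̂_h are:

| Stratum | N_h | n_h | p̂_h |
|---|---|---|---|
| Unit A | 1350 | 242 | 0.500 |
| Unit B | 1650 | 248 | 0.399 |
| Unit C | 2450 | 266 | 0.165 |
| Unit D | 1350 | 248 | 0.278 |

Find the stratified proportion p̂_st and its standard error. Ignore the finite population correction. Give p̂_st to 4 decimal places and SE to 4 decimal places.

N = 6800; stratum weights W_h = N_h/N.
p̂_st = Σ W_h p̂_h = (1350·0.500 + 1650·0.399 + 2450·0.165 + 1350·0.278)/6800 = 0.31072
V̂(p̂_st) = Σ W_h² p̂_h(1−p̂_h)/(n_h−1):
  stratum Unit A: (1350/6800)²·0.500·0.500/241 = 4.08858e-05
  stratum Unit B: (1650/6800)²·0.399·0.601/247 = 5.71611e-05
  stratum Unit C: (2450/6800)²·0.165·0.835/265 = 6.74899e-05
  stratum Unit D: (1350/6800)²·0.278·0.722/247 = 3.20284e-05
V̂(p̂_st) = 0.000197565; SE = √V̂ = 0.0140558

p̂_st ≈ 0.3107, SE ≈ 0.0141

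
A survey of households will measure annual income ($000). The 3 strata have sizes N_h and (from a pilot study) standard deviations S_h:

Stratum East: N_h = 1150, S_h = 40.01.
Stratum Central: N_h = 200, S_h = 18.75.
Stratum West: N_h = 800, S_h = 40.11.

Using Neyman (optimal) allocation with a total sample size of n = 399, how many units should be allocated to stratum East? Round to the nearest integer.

224

Neyman allocation: n_h = n · N_h S_h / Σ N_i S_i, with n = 399.
  stratum East: N_h·S_h = 1150·40.01 = 46011.50
  stratum Central: N_h·S_h = 200·18.75 = 3750.00
  stratum West: N_h·S_h = 800·40.11 = 32088.00
Σ N_h S_h = 81849.50
n for stratum East = 399·46011.50/81849.50 = 224.297 → 224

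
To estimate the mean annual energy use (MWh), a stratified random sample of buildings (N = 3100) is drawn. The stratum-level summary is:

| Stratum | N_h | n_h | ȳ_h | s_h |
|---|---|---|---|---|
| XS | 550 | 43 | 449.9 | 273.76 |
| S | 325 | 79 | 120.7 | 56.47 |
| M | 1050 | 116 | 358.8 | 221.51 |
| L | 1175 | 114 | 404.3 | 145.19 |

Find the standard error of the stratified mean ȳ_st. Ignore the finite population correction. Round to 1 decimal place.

V̂(ȳ_st) = Σ W_h² s_h²/n_h, with W_h = N_h/N and N = 3100:
  stratum XS: (550/3100)²·273.76²/43 = 54.8622
  stratum S: (325/3100)²·56.47²/79 = 0.443662
  stratum M: (1050/3100)²·221.51²/116 = 48.5271
  stratum L: (1175/3100)²·145.19²/114 = 26.5657
V̂(ȳ_st) = 130.399
SE(ȳ_st) = √130.399 = 11.4192

SE(ȳ_st) ≈ 11.4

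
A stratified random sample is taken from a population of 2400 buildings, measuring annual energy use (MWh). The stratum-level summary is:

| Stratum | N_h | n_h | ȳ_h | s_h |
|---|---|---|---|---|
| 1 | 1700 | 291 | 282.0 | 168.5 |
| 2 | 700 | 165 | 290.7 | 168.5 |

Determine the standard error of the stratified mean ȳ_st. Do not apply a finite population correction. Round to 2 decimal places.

V̂(ȳ_st) = Σ W_h² s_h²/n_h, with W_h = N_h/N and N = 2400:
  stratum 1: (1700/2400)²·168.5²/291 = 48.9533
  stratum 2: (700/2400)²·168.5²/165 = 14.6383
V̂(ȳ_st) = 63.5916
SE(ȳ_st) = √63.5916 = 7.97443

SE(ȳ_st) ≈ 7.97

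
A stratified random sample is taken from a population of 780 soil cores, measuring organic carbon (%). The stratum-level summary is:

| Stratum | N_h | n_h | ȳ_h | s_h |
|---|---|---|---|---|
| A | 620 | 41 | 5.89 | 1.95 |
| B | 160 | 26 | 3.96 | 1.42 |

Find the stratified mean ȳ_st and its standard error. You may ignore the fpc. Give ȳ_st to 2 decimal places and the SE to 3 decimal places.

ȳ_st ≈ 5.49, SE ≈ 0.249

ȳ_st = Σ W_h ȳ_h = (620·5.89 + 160·3.96)/780 = 5.49410
V̂(ȳ_st) = Σ W_h² s_h²/n_h, with W_h = N_h/N and N = 780:
  stratum A: (620/780)²·1.95²/41 = 0.0585976
  stratum B: (160/780)²·1.42²/26 = 0.00326328
V̂(ȳ_st) = 0.0618608
SE(ȳ_st) = √0.0618608 = 0.248718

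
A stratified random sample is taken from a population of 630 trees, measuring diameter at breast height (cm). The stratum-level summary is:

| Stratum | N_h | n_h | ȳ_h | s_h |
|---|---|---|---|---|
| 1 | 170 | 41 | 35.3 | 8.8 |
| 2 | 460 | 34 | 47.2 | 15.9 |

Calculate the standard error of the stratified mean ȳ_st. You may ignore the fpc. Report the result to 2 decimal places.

V̂(ȳ_st) = Σ W_h² s_h²/n_h, with W_h = N_h/N and N = 630:
  stratum 1: (170/630)²·8.8²/41 = 0.13753
  stratum 2: (460/630)²·15.9²/34 = 3.96415
V̂(ȳ_st) = 4.10168
SE(ȳ_st) = √4.10168 = 2.02526

SE(ȳ_st) ≈ 2.03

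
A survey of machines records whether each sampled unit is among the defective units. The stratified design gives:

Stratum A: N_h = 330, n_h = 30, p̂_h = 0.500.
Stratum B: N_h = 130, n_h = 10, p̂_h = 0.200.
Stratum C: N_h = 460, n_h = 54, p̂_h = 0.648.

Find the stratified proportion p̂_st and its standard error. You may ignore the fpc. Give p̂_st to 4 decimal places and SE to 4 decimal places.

N = 920; stratum weights W_h = N_h/N.
p̂_st = Σ W_h p̂_h = (330·0.500 + 130·0.200 + 460·0.648)/920 = 0.53161
V̂(p̂_st) = Σ W_h² p̂_h(1−p̂_h)/(n_h−1):
  stratum A: (330/920)²·0.500·0.500/29 = 0.00110916
  stratum B: (130/920)²·0.200·0.800/9 = 0.000354967
  stratum C: (460/920)²·0.648·0.352/53 = 0.00107592
V̂(p̂_st) = 0.00254005; SE = √V̂ = 0.0503989

p̂_st ≈ 0.5316, SE ≈ 0.0504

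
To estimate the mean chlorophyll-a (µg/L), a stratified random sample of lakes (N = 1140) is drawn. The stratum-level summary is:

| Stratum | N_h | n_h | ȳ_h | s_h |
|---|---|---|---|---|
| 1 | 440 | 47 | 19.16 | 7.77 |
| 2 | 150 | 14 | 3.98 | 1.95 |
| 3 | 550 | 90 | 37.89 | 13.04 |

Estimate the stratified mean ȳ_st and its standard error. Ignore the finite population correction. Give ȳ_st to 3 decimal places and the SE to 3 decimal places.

ȳ_st ≈ 26.199, SE ≈ 0.797

ȳ_st = Σ W_h ȳ_h = (440·19.16 + 150·3.98 + 550·37.89)/1140 = 26.19904
V̂(ȳ_st) = Σ W_h² s_h²/n_h, with W_h = N_h/N and N = 1140:
  stratum 1: (440/1140)²·7.77²/47 = 0.191355
  stratum 2: (150/1140)²·1.95²/14 = 0.00470234
  stratum 3: (550/1140)²·13.04²/90 = 0.439773
V̂(ȳ_st) = 0.63583
SE(ȳ_st) = √0.63583 = 0.79739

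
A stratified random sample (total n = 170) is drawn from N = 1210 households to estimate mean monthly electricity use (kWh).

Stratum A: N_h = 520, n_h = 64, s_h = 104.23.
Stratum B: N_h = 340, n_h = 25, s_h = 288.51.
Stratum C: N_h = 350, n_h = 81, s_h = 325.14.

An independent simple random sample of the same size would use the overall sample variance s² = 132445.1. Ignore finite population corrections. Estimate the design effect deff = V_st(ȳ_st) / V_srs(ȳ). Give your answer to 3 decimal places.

deff ≈ 0.518

V̂(ȳ_st) = Σ W_h² s_h²/n_h, with W_h = N_h/N and N = 1210:
  stratum A: (520/1210)²·104.23²/64 = 31.3503
  stratum B: (340/1210)²·288.51²/25 = 262.887
  stratum C: (350/1210)²·325.14²/81 = 109.2
V_st = 403.437
V_srs = s²/n = 132445.1/170 = 779.089
deff = V_st / V_srs = 403.437/779.089 = 0.5178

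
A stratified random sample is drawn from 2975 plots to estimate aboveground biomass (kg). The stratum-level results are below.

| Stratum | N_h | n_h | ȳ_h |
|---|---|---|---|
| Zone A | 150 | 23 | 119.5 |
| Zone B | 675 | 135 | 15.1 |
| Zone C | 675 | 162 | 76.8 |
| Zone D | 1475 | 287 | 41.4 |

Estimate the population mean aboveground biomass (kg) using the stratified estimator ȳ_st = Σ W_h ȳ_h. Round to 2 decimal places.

N = Σ N_h = 2975. Stratum weights W_h = N_h/N.
ȳ_st = (150·119.5 + 675·15.1 + 675·76.8 + 1475·41.4) / 2975 = 47.4025

ȳ_st ≈ 47.40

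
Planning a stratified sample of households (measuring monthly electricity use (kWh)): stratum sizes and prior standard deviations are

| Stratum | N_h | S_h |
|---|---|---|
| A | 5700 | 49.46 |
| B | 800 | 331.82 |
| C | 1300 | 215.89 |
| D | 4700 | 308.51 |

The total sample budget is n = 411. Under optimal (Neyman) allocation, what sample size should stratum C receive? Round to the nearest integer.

51

Neyman allocation: n_h = n · N_h S_h / Σ N_i S_i, with n = 411.
  stratum A: N_h·S_h = 5700·49.46 = 281922.00
  stratum B: N_h·S_h = 800·331.82 = 265456.00
  stratum C: N_h·S_h = 1300·215.89 = 280657.00
  stratum D: N_h·S_h = 4700·308.51 = 1449997.00
Σ N_h S_h = 2278032.00
n for stratum C = 411·280657.00/2278032.00 = 50.636 → 51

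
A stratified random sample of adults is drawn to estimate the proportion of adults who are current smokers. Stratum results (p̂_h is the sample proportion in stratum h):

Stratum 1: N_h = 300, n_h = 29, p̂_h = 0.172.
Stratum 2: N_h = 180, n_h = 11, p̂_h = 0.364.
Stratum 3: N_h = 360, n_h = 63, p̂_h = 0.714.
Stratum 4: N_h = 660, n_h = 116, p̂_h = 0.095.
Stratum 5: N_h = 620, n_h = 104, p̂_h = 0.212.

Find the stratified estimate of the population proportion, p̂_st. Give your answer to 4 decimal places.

p̂_st ≈ 0.2681

N = 2120; stratum weights W_h = N_h/N.
p̂_st = Σ W_h p̂_h = (300·0.172 + 180·0.364 + 360·0.714 + 660·0.095 + 620·0.212)/2120 = 0.26807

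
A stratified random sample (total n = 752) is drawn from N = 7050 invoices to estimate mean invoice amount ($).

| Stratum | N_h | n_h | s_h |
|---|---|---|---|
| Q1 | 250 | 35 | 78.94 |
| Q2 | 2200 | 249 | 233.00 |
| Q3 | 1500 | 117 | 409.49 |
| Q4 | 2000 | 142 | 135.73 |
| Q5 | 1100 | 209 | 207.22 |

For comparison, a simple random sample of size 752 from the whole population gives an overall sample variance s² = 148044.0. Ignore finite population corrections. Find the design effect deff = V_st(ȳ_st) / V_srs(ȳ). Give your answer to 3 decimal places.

deff ≈ 0.517

V̂(ȳ_st) = Σ W_h² s_h²/n_h, with W_h = N_h/N and N = 7050:
  stratum Q1: (250/7050)²·78.94²/35 = 0.223887
  stratum Q2: (2200/7050)²·233.00²/249 = 21.2314
  stratum Q3: (1500/7050)²·409.49²/117 = 64.8791
  stratum Q4: (2000/7050)²·135.73²/142 = 10.4411
  stratum Q5: (1100/7050)²·207.22²/209 = 5.00178
V_st = 101.777
V_srs = s²/n = 148044.0/752 = 196.867
deff = V_st / V_srs = 101.777/196.867 = 0.5170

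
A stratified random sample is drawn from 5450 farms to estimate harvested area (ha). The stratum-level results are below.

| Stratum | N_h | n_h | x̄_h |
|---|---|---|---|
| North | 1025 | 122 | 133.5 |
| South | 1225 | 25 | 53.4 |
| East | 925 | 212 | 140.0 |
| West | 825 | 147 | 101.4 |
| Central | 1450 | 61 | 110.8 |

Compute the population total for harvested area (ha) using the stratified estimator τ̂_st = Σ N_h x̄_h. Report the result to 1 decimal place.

τ̂_st ≈ 576067.5

τ̂_st = Σ N_h x̄_h = 1025·133.5 + 1225·53.4 + 925·140.0 + 825·101.4 + 1450·110.8 = 576067.5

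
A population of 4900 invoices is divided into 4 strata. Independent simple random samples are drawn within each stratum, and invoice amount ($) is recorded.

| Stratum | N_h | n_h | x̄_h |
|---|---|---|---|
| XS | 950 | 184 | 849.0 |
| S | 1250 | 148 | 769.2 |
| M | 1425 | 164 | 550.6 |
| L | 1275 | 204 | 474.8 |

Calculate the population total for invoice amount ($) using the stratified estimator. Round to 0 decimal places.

τ̂_st = Σ N_h x̄_h = 950·849.0 + 1250·769.2 + 1425·550.6 + 1275·474.8 = 3158025

τ̂_st ≈ 3158025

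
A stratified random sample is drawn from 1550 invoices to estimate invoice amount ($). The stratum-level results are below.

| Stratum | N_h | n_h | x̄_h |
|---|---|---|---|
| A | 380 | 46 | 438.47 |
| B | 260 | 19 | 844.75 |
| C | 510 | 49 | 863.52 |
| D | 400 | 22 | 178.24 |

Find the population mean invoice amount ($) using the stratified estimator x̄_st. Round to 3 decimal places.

x̄_st ≈ 579.319

N = Σ N_h = 1550. Stratum weights W_h = N_h/N.
x̄_st = (380·438.47 + 260·844.75 + 510·863.52 + 400·178.24) / 1550 = 579.31923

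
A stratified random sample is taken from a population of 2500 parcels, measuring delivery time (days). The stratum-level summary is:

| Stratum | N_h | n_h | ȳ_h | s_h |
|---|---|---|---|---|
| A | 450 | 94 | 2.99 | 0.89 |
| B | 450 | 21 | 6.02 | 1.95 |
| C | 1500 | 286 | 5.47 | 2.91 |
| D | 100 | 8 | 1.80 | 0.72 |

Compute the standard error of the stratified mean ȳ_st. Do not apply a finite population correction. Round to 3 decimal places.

V̂(ȳ_st) = Σ W_h² s_h²/n_h, with W_h = N_h/N and N = 2500:
  stratum A: (450/2500)²·0.89²/94 = 0.000273022
  stratum B: (450/2500)²·1.95²/21 = 0.00586671
  stratum C: (1500/2500)²·2.91²/286 = 0.0106591
  stratum D: (100/2500)²·0.72²/8 = 0.00010368
V̂(ȳ_st) = 0.0169026
SE(ȳ_st) = √0.0169026 = 0.13001

SE(ȳ_st) ≈ 0.130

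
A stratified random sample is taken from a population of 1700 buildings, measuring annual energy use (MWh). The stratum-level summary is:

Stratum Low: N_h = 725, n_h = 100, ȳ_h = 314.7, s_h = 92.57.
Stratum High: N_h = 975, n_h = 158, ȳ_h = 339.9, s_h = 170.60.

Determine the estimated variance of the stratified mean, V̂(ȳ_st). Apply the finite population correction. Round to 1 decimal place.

V̂(ȳ_st) = Σ W_h² (1 − n_h/N_h) s_h²/n_h, with W_h = N_h/N and N = 1700:
  stratum Low: (725/1700)²·(1 − 100/725)·92.57²/100 = 13.4357
  stratum High: (975/1700)²·(1 − 158/975)·170.60²/158 = 50.7726
V̂(ȳ_st) = 64.2084

V̂(ȳ_st) ≈ 64.2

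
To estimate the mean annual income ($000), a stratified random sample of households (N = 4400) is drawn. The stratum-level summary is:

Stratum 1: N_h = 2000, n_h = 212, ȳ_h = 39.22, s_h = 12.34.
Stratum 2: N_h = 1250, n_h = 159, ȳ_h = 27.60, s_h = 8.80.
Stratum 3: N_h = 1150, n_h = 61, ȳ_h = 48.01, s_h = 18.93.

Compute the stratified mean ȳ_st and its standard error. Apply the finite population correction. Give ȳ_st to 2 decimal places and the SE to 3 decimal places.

ȳ_st = Σ W_h ȳ_h = (2000·39.22 + 1250·27.60 + 1150·48.01)/4400 = 38.21625
V̂(ȳ_st) = Σ W_h² (1 − n_h/N_h) s_h²/n_h, with W_h = N_h/N and N = 4400:
  stratum 1: (2000/4400)²·(1 − 212/2000)·12.34²/212 = 0.132674
  stratum 2: (1250/4400)²·(1 − 159/1250)·8.80²/159 = 0.0343082
  stratum 3: (1150/4400)²·(1 − 61/1150)·18.93²/61 = 0.380007
V̂(ȳ_st) = 0.54699
SE(ȳ_st) = √0.54699 = 0.739587

ȳ_st ≈ 38.22, SE ≈ 0.740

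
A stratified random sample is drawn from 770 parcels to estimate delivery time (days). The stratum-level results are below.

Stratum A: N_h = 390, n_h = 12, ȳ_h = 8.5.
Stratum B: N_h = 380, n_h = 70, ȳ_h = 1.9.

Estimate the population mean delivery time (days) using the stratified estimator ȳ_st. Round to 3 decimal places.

ȳ_st ≈ 5.243

N = Σ N_h = 770. Stratum weights W_h = N_h/N.
ȳ_st = (390·8.5 + 380·1.9) / 770 = 5.24286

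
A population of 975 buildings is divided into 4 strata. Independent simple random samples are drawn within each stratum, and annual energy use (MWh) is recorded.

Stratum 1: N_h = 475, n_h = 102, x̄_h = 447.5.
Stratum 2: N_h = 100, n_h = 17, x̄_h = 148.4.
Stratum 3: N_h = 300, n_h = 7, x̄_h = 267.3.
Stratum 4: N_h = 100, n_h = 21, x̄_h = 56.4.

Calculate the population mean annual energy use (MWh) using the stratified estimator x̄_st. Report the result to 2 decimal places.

x̄_st ≈ 321.26

N = Σ N_h = 975. Stratum weights W_h = N_h/N.
x̄_st = (475·447.5 + 100·148.4 + 300·267.3 + 100·56.4) / 975 = 321.2641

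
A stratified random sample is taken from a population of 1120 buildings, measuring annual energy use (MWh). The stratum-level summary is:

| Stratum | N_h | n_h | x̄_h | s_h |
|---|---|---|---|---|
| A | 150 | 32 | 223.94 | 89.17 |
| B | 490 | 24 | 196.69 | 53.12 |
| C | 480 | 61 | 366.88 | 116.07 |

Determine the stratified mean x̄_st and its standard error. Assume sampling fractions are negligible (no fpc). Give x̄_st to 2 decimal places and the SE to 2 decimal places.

x̄_st = Σ W_h x̄_h = (150·223.94 + 490·196.69 + 480·366.88)/1120 = 273.27812
V̂(x̄_st) = Σ W_h² s_h²/n_h, with W_h = N_h/N and N = 1120:
  stratum A: (150/1120)²·89.17²/32 = 4.45691
  stratum B: (490/1120)²·53.12²/24 = 22.5041
  stratum C: (480/1120)²·116.07²/61 = 40.5655
V̂(x̄_st) = 67.5265
SE(x̄_st) = √67.5265 = 8.21745

x̄_st ≈ 273.28, SE ≈ 8.22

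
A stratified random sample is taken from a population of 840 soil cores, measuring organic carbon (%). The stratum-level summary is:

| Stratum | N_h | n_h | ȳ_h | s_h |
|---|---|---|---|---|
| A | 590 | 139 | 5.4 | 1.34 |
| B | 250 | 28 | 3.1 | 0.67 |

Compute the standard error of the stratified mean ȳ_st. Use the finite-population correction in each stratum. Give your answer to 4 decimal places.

V̂(ȳ_st) = Σ W_h² (1 − n_h/N_h) s_h²/n_h, with W_h = N_h/N and N = 840:
  stratum A: (590/840)²·(1 − 139/590)·1.34²/139 = 0.00487152
  stratum B: (250/840)²·(1 − 28/250)·0.67²/28 = 0.00126103
V̂(ȳ_st) = 0.00613255
SE(ȳ_st) = √0.00613255 = 0.0783106

SE(ȳ_st) ≈ 0.0783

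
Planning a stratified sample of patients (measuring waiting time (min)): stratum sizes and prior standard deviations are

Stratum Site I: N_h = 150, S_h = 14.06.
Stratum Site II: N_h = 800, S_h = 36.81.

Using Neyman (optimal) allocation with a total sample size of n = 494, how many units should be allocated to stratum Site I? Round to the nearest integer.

Neyman allocation: n_h = n · N_h S_h / Σ N_i S_i, with n = 494.
  stratum Site I: N_h·S_h = 150·14.06 = 2109.00
  stratum Site II: N_h·S_h = 800·36.81 = 29448.00
Σ N_h S_h = 31557.00
n for stratum Site I = 494·2109.00/31557.00 = 33.015 → 33

33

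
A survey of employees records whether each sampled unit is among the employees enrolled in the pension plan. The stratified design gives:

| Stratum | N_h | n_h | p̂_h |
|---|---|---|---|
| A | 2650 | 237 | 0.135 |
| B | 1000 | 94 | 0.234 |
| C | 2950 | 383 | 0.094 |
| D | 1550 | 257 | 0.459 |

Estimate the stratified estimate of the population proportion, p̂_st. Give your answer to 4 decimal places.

p̂_st ≈ 0.1939

N = 8150; stratum weights W_h = N_h/N.
p̂_st = Σ W_h p̂_h = (2650·0.135 + 1000·0.234 + 2950·0.094 + 1550·0.459)/8150 = 0.19393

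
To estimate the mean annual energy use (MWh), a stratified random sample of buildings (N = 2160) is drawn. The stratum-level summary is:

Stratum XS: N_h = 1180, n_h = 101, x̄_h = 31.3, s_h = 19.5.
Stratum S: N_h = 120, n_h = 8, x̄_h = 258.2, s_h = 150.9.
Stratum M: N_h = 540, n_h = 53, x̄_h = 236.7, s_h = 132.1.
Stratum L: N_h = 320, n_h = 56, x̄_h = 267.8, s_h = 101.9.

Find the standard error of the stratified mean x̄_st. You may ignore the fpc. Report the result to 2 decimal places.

SE(x̄_st) ≈ 5.88

V̂(x̄_st) = Σ W_h² s_h²/n_h, with W_h = N_h/N and N = 2160:
  stratum XS: (1180/2160)²·19.5²/101 = 1.12358
  stratum S: (120/2160)²·150.9²/8 = 8.78503
  stratum M: (540/2160)²·132.1²/53 = 20.5783
  stratum L: (320/2160)²·101.9²/56 = 4.06961
V̂(x̄_st) = 34.5565
SE(x̄_st) = √34.5565 = 5.87848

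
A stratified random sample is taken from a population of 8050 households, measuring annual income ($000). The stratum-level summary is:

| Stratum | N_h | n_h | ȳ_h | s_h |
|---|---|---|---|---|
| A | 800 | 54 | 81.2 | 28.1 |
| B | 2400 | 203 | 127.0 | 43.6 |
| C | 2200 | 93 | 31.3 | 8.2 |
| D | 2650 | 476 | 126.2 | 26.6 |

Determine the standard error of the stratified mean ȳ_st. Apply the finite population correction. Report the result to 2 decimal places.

V̂(ȳ_st) = Σ W_h² (1 − n_h/N_h) s_h²/n_h, with W_h = N_h/N and N = 8050:
  stratum A: (800/8050)²·(1 − 54/800)·28.1²/54 = 0.134665
  stratum B: (2400/8050)²·(1 − 203/2400)·43.6²/203 = 0.76195
  stratum C: (2200/8050)²·(1 − 93/2200)·8.2²/93 = 0.0517178
  stratum D: (2650/8050)²·(1 − 476/2650)·26.6²/476 = 0.132151
V̂(ȳ_st) = 1.08048
SE(ȳ_st) = √1.08048 = 1.03946

SE(ȳ_st) ≈ 1.04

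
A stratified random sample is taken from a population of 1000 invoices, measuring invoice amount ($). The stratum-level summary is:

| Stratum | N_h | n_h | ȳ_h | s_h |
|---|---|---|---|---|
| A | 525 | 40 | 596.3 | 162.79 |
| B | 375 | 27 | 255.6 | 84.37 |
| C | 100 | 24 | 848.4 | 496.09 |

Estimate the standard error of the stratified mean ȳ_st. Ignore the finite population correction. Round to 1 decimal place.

SE(ȳ_st) ≈ 18.0

V̂(ȳ_st) = Σ W_h² s_h²/n_h, with W_h = N_h/N and N = 1000:
  stratum A: (525/1000)²·162.79²/40 = 182.606
  stratum B: (375/1000)²·84.37²/27 = 37.0745
  stratum C: (100/1000)²·496.09²/24 = 102.544
V̂(ȳ_st) = 322.224
SE(ȳ_st) = √322.224 = 17.9506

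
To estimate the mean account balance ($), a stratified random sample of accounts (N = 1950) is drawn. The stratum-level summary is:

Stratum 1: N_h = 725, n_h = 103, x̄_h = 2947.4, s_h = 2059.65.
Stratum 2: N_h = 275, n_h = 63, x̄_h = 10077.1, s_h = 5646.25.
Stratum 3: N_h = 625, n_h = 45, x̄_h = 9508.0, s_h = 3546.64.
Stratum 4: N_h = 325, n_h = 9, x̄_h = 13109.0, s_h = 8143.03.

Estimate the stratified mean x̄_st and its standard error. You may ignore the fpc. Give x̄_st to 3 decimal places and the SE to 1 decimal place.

x̄_st ≈ 7749.227, SE ≈ 499.1

x̄_st = Σ W_h x̄_h = (725·2947.4 + 275·10077.1 + 625·9508.0 + 325·13109.0)/1950 = 7749.22692
V̂(x̄_st) = Σ W_h² s_h²/n_h, with W_h = N_h/N and N = 1950:
  stratum 1: (725/1950)²·2059.65²/103 = 5693.2
  stratum 2: (275/1950)²·5646.25²/63 = 10064.1
  stratum 3: (625/1950)²·3546.64²/45 = 28715.2
  stratum 4: (325/1950)²·8143.03²/9 = 204657
V̂(x̄_st) = 249130
SE(x̄_st) = √249130 = 499.129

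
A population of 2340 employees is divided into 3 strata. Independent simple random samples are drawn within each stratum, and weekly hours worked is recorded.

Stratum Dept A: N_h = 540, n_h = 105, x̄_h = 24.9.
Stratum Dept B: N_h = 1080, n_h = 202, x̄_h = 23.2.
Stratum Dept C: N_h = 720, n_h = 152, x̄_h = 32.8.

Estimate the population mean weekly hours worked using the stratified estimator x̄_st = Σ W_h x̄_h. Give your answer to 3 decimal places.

N = Σ N_h = 2340. Stratum weights W_h = N_h/N.
x̄_st = (540·24.9 + 1080·23.2 + 720·32.8) / 2340 = 26.54615

x̄_st ≈ 26.546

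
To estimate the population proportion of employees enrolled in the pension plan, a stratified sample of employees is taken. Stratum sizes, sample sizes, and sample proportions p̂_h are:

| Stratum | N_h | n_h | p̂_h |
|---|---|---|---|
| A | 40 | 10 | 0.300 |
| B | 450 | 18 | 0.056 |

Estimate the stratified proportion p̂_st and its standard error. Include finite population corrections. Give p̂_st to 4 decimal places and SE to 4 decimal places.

p̂_st ≈ 0.0759, SE ≈ 0.0513

N = 490; stratum weights W_h = N_h/N.
p̂_st = Σ W_h p̂_h = (40·0.300 + 450·0.056)/490 = 0.07592
V̂(p̂_st) = Σ W_h² (1 − n_h/N_h) p̂_h(1−p̂_h)/(n_h−1):
  stratum A: (40/490)²·(1 − 10/40)·0.300·0.700/9 = 0.000116618
  stratum B: (450/490)²·(1 − 18/450)·0.056·0.944/17 = 0.00251777
V̂(p̂_st) = 0.00263438; SE = √V̂ = 0.0513262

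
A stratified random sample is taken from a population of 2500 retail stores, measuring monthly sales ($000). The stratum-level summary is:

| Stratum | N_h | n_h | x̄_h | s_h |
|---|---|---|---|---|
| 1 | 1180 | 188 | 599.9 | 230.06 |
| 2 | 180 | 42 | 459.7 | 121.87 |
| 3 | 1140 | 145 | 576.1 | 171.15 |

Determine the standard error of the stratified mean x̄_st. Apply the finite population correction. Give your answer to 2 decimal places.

SE(x̄_st) ≈ 9.53

V̂(x̄_st) = Σ W_h² (1 − n_h/N_h) s_h²/n_h, with W_h = N_h/N and N = 2500:
  stratum 1: (1180/2500)²·(1 − 188/1180)·230.06²/188 = 52.7276
  stratum 2: (180/2500)²·(1 − 42/180)·121.87²/42 = 1.40545
  stratum 3: (1140/2500)²·(1 − 145/1140)·171.15²/145 = 36.6635
V̂(x̄_st) = 90.7965
SE(x̄_st) = √90.7965 = 9.52872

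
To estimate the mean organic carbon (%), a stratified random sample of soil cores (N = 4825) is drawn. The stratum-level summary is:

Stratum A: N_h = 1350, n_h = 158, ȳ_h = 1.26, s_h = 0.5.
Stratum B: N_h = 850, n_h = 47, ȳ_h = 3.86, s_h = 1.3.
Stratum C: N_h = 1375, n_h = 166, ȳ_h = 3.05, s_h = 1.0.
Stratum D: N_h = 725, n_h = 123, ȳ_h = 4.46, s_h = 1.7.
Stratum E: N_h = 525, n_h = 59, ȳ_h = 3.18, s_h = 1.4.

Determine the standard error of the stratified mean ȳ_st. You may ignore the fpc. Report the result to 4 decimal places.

V̂(ȳ_st) = Σ W_h² s_h²/n_h, with W_h = N_h/N and N = 4825:
  stratum A: (1350/4825)²·0.5²/158 = 0.000123867
  stratum B: (850/4825)²·1.3²/47 = 0.00111592
  stratum C: (1375/4825)²·1.0²/166 = 0.000489218
  stratum D: (725/4825)²·1.7²/123 = 0.000530486
  stratum E: (525/4825)²·1.4²/59 = 0.000393304
V̂(ȳ_st) = 0.00265279
SE(ȳ_st) = √0.00265279 = 0.0515053

SE(ȳ_st) ≈ 0.0515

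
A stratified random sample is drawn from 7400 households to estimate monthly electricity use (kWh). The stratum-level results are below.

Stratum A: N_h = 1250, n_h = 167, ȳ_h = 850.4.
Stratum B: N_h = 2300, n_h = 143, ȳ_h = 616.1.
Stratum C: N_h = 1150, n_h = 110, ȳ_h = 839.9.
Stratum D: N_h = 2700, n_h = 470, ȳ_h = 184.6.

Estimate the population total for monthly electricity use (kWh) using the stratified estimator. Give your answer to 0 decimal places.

τ̂_st = Σ N_h ȳ_h = 1250·850.4 + 2300·616.1 + 1150·839.9 + 2700·184.6 = 3944335

τ̂_st ≈ 3944335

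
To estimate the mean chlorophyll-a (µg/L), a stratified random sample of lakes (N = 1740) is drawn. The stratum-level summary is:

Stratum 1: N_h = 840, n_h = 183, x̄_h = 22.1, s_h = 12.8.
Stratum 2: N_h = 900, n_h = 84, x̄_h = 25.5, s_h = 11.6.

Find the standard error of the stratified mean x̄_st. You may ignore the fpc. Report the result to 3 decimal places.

SE(x̄_st) ≈ 0.798

V̂(x̄_st) = Σ W_h² s_h²/n_h, with W_h = N_h/N and N = 1740:
  stratum 1: (840/1740)²·12.8²/183 = 0.208655
  stratum 2: (900/1740)²·11.6²/84 = 0.428571
V̂(x̄_st) = 0.637226
SE(x̄_st) = √0.637226 = 0.798265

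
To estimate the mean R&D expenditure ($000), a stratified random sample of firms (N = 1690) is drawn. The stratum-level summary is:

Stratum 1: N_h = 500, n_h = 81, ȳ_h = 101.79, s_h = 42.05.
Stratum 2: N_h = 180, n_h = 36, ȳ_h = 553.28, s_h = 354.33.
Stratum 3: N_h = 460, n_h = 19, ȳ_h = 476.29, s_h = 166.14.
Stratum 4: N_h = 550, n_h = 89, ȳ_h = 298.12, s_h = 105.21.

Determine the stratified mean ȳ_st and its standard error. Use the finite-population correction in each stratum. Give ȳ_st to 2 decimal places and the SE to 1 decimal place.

ȳ_st = Σ W_h ȳ_h = (500·101.79 + 180·553.28 + 460·476.29 + 550·298.12)/1690 = 315.70698
V̂(ȳ_st) = Σ W_h² (1 − n_h/N_h) s_h²/n_h, with W_h = N_h/N and N = 1690:
  stratum 1: (500/1690)²·(1 − 81/500)·42.05²/81 = 1.60124
  stratum 2: (180/1690)²·(1 − 36/180)·354.33²/36 = 31.6501
  stratum 3: (460/1690)²·(1 − 19/460)·166.14²/19 = 103.185
  stratum 4: (550/1690)²·(1 − 89/550)·105.21²/89 = 11.0411
V̂(ȳ_st) = 147.478
SE(ȳ_st) = √147.478 = 12.144

ȳ_st ≈ 315.71, SE ≈ 12.1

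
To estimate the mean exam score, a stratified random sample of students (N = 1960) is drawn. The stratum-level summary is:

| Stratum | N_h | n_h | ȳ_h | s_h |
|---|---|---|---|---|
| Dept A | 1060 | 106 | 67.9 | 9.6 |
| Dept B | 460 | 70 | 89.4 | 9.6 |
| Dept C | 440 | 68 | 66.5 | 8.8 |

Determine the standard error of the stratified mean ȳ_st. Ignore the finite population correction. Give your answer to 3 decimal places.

V̂(ȳ_st) = Σ W_h² s_h²/n_h, with W_h = N_h/N and N = 1960:
  stratum Dept A: (1060/1960)²·9.6²/106 = 0.254294
  stratum Dept B: (460/1960)²·9.6²/70 = 0.0725184
  stratum Dept C: (440/1960)²·8.8²/68 = 0.0573918
V̂(ȳ_st) = 0.384204
SE(ȳ_st) = √0.384204 = 0.619842

SE(ȳ_st) ≈ 0.620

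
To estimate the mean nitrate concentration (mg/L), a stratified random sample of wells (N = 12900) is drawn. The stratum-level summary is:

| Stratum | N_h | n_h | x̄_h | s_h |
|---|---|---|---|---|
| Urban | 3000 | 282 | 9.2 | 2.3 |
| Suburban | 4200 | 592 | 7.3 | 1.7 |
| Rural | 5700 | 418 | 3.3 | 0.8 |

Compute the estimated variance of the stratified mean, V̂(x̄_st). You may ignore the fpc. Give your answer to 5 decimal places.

V̂(x̄_st) = Σ W_h² s_h²/n_h, with W_h = N_h/N and N = 12900:
  stratum Urban: (3000/12900)²·2.3²/282 = 0.00101454
  stratum Suburban: (4200/12900)²·1.7²/592 = 0.000517482
  stratum Rural: (5700/12900)²·0.8²/418 = 0.000298933
V̂(x̄_st) = 0.00183096

V̂(x̄_st) ≈ 0.00183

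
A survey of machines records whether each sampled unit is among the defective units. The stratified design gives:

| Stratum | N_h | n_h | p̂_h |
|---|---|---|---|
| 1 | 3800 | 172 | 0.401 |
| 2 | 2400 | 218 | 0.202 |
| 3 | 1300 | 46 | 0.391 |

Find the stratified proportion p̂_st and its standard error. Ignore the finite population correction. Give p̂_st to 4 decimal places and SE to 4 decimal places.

p̂_st ≈ 0.3356, SE ≈ 0.0244

N = 7500; stratum weights W_h = N_h/N.
p̂_st = Σ W_h p̂_h = (3800·0.401 + 2400·0.202 + 1300·0.391)/7500 = 0.33559
V̂(p̂_st) = Σ W_h² p̂_h(1−p̂_h)/(n_h−1):
  stratum 1: (3800/7500)²·0.401·0.599/171 = 0.000360595
  stratum 2: (2400/7500)²·0.202·0.798/217 = 7.60667e-05
  stratum 3: (1300/7500)²·0.391·0.609/45 = 0.000158981
V̂(p̂_st) = 0.000595643; SE = √V̂ = 0.0244058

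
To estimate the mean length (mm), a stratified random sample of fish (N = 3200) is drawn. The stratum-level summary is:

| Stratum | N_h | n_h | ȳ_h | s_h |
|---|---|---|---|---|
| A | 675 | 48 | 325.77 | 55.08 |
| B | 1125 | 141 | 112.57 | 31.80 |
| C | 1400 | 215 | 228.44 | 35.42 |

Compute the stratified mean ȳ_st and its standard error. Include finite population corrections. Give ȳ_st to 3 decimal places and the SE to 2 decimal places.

ȳ_st = Σ W_h ȳ_h = (675·325.77 + 1125·112.57 + 1400·228.44)/3200 = 208.23500
V̂(ȳ_st) = Σ W_h² (1 − n_h/N_h) s_h²/n_h, with W_h = N_h/N and N = 3200:
  stratum A: (675/3200)²·(1 − 48/675)·55.08²/48 = 2.61227
  stratum B: (1125/3200)²·(1 − 141/1125)·31.80²/141 = 0.775323
  stratum C: (1400/3200)²·(1 − 215/1400)·35.42²/215 = 0.945377
V̂(ȳ_st) = 4.33297
SE(ȳ_st) = √4.33297 = 2.08158

ȳ_st ≈ 208.235, SE ≈ 2.08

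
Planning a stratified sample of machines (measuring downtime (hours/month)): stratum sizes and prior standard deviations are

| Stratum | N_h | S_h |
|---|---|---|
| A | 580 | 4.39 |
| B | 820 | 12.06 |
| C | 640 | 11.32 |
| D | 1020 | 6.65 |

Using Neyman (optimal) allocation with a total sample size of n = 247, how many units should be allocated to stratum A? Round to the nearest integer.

24

Neyman allocation: n_h = n · N_h S_h / Σ N_i S_i, with n = 247.
  stratum A: N_h·S_h = 580·4.39 = 2546.20
  stratum B: N_h·S_h = 820·12.06 = 9889.20
  stratum C: N_h·S_h = 640·11.32 = 7244.80
  stratum D: N_h·S_h = 1020·6.65 = 6783.00
Σ N_h S_h = 26463.20
n for stratum A = 247·2546.20/26463.20 = 23.766 → 24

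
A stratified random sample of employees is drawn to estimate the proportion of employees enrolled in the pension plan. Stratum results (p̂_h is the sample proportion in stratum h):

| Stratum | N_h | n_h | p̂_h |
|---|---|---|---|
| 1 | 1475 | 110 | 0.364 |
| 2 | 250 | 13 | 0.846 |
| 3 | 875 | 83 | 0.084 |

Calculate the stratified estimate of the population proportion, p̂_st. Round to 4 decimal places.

p̂_st ≈ 0.3161

N = 2600; stratum weights W_h = N_h/N.
p̂_st = Σ W_h p̂_h = (1475·0.364 + 250·0.846 + 875·0.084)/2600 = 0.31612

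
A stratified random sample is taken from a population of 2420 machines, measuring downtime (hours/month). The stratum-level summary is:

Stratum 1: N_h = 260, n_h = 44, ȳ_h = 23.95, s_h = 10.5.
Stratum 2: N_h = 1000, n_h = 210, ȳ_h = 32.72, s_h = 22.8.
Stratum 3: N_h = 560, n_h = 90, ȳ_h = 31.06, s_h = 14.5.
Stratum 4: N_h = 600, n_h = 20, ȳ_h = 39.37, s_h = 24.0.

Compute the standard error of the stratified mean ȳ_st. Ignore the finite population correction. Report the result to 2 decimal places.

V̂(ȳ_st) = Σ W_h² s_h²/n_h, with W_h = N_h/N and N = 2420:
  stratum 1: (260/2420)²·10.5²/44 = 0.0289229
  stratum 2: (1000/2420)²·22.8²/210 = 0.422688
  stratum 3: (560/2420)²·14.5²/90 = 0.125095
  stratum 4: (600/2420)²·24.0²/20 = 1.77037
V̂(ȳ_st) = 2.34708
SE(ȳ_st) = √2.34708 = 1.53202

SE(ȳ_st) ≈ 1.53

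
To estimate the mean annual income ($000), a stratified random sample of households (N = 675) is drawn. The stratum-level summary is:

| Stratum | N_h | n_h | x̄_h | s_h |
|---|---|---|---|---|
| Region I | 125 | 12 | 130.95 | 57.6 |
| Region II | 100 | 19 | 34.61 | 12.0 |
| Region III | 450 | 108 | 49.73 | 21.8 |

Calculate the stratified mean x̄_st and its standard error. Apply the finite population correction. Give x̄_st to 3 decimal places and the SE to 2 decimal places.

x̄_st = Σ W_h x̄_h = (125·130.95 + 100·34.61 + 450·49.73)/675 = 62.53074
V̂(x̄_st) = Σ W_h² (1 − n_h/N_h) s_h²/n_h, with W_h = N_h/N and N = 675:
  stratum Region I: (125/675)²·(1 − 12/125)·57.6²/12 = 8.57126
  stratum Region II: (100/675)²·(1 − 19/100)·12.0²/19 = 0.134737
  stratum Region III: (450/675)²·(1 − 108/450)·21.8²/108 = 1.48635
V̂(x̄_st) = 10.1923
SE(x̄_st) = √10.1923 = 3.19254

x̄_st ≈ 62.531, SE ≈ 3.19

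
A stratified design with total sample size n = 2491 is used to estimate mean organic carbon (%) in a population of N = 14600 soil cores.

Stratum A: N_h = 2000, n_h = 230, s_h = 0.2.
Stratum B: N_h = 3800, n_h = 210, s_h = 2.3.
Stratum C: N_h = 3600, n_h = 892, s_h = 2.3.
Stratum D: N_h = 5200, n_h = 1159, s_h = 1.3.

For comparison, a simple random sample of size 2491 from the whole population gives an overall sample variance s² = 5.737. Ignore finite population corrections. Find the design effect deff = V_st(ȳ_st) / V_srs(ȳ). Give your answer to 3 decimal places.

deff ≈ 0.979

V̂(ȳ_st) = Σ W_h² s_h²/n_h, with W_h = N_h/N and N = 14600:
  stratum A: (2000/14600)²·0.2²/230 = 3.26352e-06
  stratum B: (3800/14600)²·2.3²/210 = 0.00170647
  stratum C: (3600/14600)²·2.3²/892 = 0.00036057
  stratum D: (5200/14600)²·1.3²/1159 = 0.000184971
V_st = 0.00225527
V_srs = s²/n = 5.737/2491 = 0.00230309
deff = V_st / V_srs = 0.00225527/0.00230309 = 0.9792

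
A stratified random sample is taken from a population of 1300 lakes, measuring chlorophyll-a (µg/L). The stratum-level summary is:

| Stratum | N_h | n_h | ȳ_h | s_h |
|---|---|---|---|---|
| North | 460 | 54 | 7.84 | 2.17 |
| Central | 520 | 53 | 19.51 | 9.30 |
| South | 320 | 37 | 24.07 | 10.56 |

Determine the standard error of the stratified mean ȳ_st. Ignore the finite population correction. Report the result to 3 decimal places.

SE(ȳ_st) ≈ 0.674

V̂(ȳ_st) = Σ W_h² s_h²/n_h, with W_h = N_h/N and N = 1300:
  stratum North: (460/1300)²·2.17²/54 = 0.0109183
  stratum Central: (520/1300)²·9.30²/53 = 0.261102
  stratum South: (320/1300)²·10.56²/37 = 0.182616
V̂(ȳ_st) = 0.454636
SE(ȳ_st) = √0.454636 = 0.674267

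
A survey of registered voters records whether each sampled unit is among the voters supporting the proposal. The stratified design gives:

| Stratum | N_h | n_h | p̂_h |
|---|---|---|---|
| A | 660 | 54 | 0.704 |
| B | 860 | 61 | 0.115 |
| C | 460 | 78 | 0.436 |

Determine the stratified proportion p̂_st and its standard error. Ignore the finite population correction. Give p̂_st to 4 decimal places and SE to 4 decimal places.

N = 1980; stratum weights W_h = N_h/N.
p̂_st = Σ W_h p̂_h = (660·0.704 + 860·0.115 + 460·0.436)/1980 = 0.38591
V̂(p̂_st) = Σ W_h² p̂_h(1−p̂_h)/(n_h−1):
  stratum A: (660/1980)²·0.704·0.296/53 = 0.000436864
  stratum B: (860/1980)²·0.115·0.885/60 = 0.000320005
  stratum C: (460/1980)²·0.436·0.564/77 = 0.000172369
V̂(p̂_st) = 0.000929238; SE = √V̂ = 0.0304834

p̂_st ≈ 0.3859, SE ≈ 0.0305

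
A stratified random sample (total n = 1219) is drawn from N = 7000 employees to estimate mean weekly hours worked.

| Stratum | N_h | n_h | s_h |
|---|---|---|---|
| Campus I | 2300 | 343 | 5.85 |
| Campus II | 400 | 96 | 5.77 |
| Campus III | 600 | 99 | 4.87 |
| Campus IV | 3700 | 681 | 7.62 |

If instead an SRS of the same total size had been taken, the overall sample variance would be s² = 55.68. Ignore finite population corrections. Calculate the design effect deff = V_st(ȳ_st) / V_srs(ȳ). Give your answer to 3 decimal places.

V̂(ȳ_st) = Σ W_h² s_h²/n_h, with W_h = N_h/N and N = 7000:
  stratum Campus I: (2300/7000)²·5.85²/343 = 0.0107715
  stratum Campus II: (400/7000)²·5.77²/96 = 0.00113241
  stratum Campus III: (600/7000)²·4.87²/99 = 0.00176007
  stratum Campus IV: (3700/7000)²·7.62²/681 = 0.0238216
V_st = 0.0374856
V_srs = s²/n = 55.68/1219 = 0.0456768
deff = V_st / V_srs = 0.0374856/0.0456768 = 0.8207

deff ≈ 0.821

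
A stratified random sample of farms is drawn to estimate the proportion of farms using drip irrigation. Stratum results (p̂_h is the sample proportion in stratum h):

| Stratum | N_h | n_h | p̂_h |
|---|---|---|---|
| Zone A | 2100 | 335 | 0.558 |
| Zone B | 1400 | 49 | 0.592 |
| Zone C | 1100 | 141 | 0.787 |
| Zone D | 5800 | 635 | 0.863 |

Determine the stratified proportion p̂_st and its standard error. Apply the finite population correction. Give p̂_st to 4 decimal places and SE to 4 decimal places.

p̂_st ≈ 0.7569, SE ≈ 0.0133

N = 10400; stratum weights W_h = N_h/N.
p̂_st = Σ W_h p̂_h = (2100·0.558 + 1400·0.592 + 1100·0.787 + 5800·0.863)/10400 = 0.75689
V̂(p̂_st) = Σ W_h² (1 − n_h/N_h) p̂_h(1−p̂_h)/(n_h−1):
  stratum Zone A: (2100/10400)²·(1 − 335/2100)·0.558·0.442/334 = 2.53051e-05
  stratum Zone B: (1400/10400)²·(1 − 49/1400)·0.592·0.408/48 = 8.79949e-05
  stratum Zone C: (1100/10400)²·(1 − 141/1100)·0.787·0.213/140 = 1.16781e-05
  stratum Zone D: (5800/10400)²·(1 − 635/5800)·0.863·0.137/634 = 5.16504e-05
V̂(p̂_st) = 0.000176628; SE = √V̂ = 0.0132902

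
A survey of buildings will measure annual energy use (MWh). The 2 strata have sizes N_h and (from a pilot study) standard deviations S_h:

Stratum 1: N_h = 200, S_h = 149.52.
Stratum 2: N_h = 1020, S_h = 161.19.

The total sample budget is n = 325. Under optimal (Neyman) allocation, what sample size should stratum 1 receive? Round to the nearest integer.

Neyman allocation: n_h = n · N_h S_h / Σ N_i S_i, with n = 325.
  stratum 1: N_h·S_h = 200·149.52 = 29904.00
  stratum 2: N_h·S_h = 1020·161.19 = 164413.80
Σ N_h S_h = 194317.80
n for stratum 1 = 325·29904.00/194317.80 = 50.015 → 50

50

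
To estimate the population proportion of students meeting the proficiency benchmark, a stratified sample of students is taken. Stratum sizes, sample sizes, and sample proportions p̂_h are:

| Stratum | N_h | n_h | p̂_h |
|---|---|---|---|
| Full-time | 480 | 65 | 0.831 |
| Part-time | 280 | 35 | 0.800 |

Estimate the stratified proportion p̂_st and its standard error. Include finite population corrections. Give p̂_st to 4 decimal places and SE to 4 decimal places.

p̂_st ≈ 0.8196, SE ≈ 0.0363

N = 760; stratum weights W_h = N_h/N.
p̂_st = Σ W_h p̂_h = (480·0.831 + 280·0.800)/760 = 0.81958
V̂(p̂_st) = Σ W_h² (1 − n_h/N_h) p̂_h(1−p̂_h)/(n_h−1):
  stratum Full-time: (480/760)²·(1 − 65/480)·0.831·0.169/64 = 0.00075678
  stratum Part-time: (280/760)²·(1 − 35/280)·0.800·0.200/34 = 0.000558905
V̂(p̂_st) = 0.00131569; SE = √V̂ = 0.0362724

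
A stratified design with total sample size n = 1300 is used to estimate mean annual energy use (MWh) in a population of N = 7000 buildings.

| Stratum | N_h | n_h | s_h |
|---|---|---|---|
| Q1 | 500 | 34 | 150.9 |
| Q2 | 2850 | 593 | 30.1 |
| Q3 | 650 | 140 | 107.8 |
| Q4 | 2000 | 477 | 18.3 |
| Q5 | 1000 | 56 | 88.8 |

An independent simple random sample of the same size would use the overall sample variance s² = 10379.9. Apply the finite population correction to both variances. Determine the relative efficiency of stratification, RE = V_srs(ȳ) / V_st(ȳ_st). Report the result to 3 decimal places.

V̂(ȳ_st) = Σ W_h² (1 − n_h/N_h) s_h²/n_h, with W_h = N_h/N and N = 7000:
  stratum Q1: (500/7000)²·(1 − 34/500)·150.9²/34 = 3.18463
  stratum Q2: (2850/7000)²·(1 − 593/2850)·30.1²/593 = 0.200567
  stratum Q3: (650/7000)²·(1 − 140/650)·107.8²/140 = 0.561561
  stratum Q4: (2000/7000)²·(1 − 477/2000)·18.3²/477 = 0.0436433
  stratum Q5: (1000/7000)²·(1 − 56/1000)·88.8²/56 = 2.71278
V_st = 6.70318
V_srs = (1 − 1300/7000)·10379.9/1300 = 6.5017
Relative efficiency = V_srs / V_st = 6.5017/6.70318 = 0.9699

RE ≈ 0.970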